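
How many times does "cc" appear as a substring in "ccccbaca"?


Searching for "cc" in "ccccbaca"
Scanning each position:
  Position 0: "cc" => MATCH
  Position 1: "cc" => MATCH
  Position 2: "cc" => MATCH
  Position 3: "cb" => no
  Position 4: "ba" => no
  Position 5: "ac" => no
  Position 6: "ca" => no
Total occurrences: 3

3


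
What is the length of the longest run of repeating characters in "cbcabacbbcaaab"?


Input: "cbcabacbbcaaab"
Scanning for longest run:
  Position 1 ('b'): new char, reset run to 1
  Position 2 ('c'): new char, reset run to 1
  Position 3 ('a'): new char, reset run to 1
  Position 4 ('b'): new char, reset run to 1
  Position 5 ('a'): new char, reset run to 1
  Position 6 ('c'): new char, reset run to 1
  Position 7 ('b'): new char, reset run to 1
  Position 8 ('b'): continues run of 'b', length=2
  Position 9 ('c'): new char, reset run to 1
  Position 10 ('a'): new char, reset run to 1
  Position 11 ('a'): continues run of 'a', length=2
  Position 12 ('a'): continues run of 'a', length=3
  Position 13 ('b'): new char, reset run to 1
Longest run: 'a' with length 3

3


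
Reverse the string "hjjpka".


Input: hjjpka
Reading characters right to left:
  Position 5: 'a'
  Position 4: 'k'
  Position 3: 'p'
  Position 2: 'j'
  Position 1: 'j'
  Position 0: 'h'
Reversed: akpjjh

akpjjh


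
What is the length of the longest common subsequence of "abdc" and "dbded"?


LCS of "abdc" and "dbded"
DP table:
           d    b    d    e    d
      0    0    0    0    0    0
  a   0    0    0    0    0    0
  b   0    0    1    1    1    1
  d   0    1    1    2    2    2
  c   0    1    1    2    2    2
LCS length = dp[4][5] = 2

2


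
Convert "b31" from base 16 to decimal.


Input: "b31" in base 16
Positional expansion:
  Digit 'b' (value 11) x 16^2 = 2816
  Digit '3' (value 3) x 16^1 = 48
  Digit '1' (value 1) x 16^0 = 1
Sum = 2865

2865


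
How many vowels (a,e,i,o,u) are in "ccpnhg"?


Input: ccpnhg
Checking each character:
  'c' at position 0: consonant
  'c' at position 1: consonant
  'p' at position 2: consonant
  'n' at position 3: consonant
  'h' at position 4: consonant
  'g' at position 5: consonant
Total vowels: 0

0


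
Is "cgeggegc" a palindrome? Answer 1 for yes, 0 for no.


Input: cgeggegc
Reversed: cgeggegc
  Compare pos 0 ('c') with pos 7 ('c'): match
  Compare pos 1 ('g') with pos 6 ('g'): match
  Compare pos 2 ('e') with pos 5 ('e'): match
  Compare pos 3 ('g') with pos 4 ('g'): match
Result: palindrome

1


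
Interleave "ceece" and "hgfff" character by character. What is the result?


Interleaving "ceece" and "hgfff":
  Position 0: 'c' from first, 'h' from second => "ch"
  Position 1: 'e' from first, 'g' from second => "eg"
  Position 2: 'e' from first, 'f' from second => "ef"
  Position 3: 'c' from first, 'f' from second => "cf"
  Position 4: 'e' from first, 'f' from second => "ef"
Result: chegefcfef

chegefcfef


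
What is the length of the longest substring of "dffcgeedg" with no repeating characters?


Input: "dffcgeedg"
Sliding window (track last position of each char):
  Position 0 ('d'): window [0,0] length 1 -- new best
  Position 1 ('f'): window [0,1] length 2 -- new best
  Position 2 ('f'): repeat (last at 1), move window start to 2
  Position 2 ('f'): window [2,2] length 1
  Position 3 ('c'): window [2,3] length 2
  Position 4 ('g'): window [2,4] length 3 -- new best
  Position 5 ('e'): window [2,5] length 4 -- new best
  Position 6 ('e'): repeat (last at 5), move window start to 6
  Position 6 ('e'): window [6,6] length 1
  Position 7 ('d'): window [6,7] length 2
  Position 8 ('g'): window [6,8] length 3
Longest substring with no repeats: "fcge" with length 4

4


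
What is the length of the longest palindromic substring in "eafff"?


Input: "eafff"
Checking substrings for palindromes:
  [2:5] "fff" (len 3) => palindrome
  [2:4] "ff" (len 2) => palindrome
  [3:5] "ff" (len 2) => palindrome
Longest palindromic substring: "fff" with length 3

3


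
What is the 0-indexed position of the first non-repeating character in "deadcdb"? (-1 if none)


Input: deadcdb
Character frequencies:
  'a': 1
  'b': 1
  'c': 1
  'd': 3
  'e': 1
Scanning left to right for freq == 1:
  Position 0 ('d'): freq=3, skip
  Position 1 ('e'): unique! => answer = 1

1


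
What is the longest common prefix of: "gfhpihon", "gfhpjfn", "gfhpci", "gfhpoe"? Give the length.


Words: gfhpihon, gfhpjfn, gfhpci, gfhpoe
  Position 0: all 'g' => match
  Position 1: all 'f' => match
  Position 2: all 'h' => match
  Position 3: all 'p' => match
  Position 4: ('i', 'j', 'c', 'o') => mismatch, stop
LCP = "gfhp" (length 4)

4


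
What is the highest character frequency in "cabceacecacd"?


Input: cabceacecacd
Character counts:
  'a': 3
  'b': 1
  'c': 5
  'd': 1
  'e': 2
Maximum frequency: 5

5


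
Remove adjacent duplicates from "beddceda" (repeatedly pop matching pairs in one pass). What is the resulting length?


Input: beddceda
Stack-based adjacent duplicate removal:
  Read 'b': push. Stack: b
  Read 'e': push. Stack: be
  Read 'd': push. Stack: bed
  Read 'd': matches stack top 'd' => pop. Stack: be
  Read 'c': push. Stack: bec
  Read 'e': push. Stack: bece
  Read 'd': push. Stack: beced
  Read 'a': push. Stack: beceda
Final stack: "beceda" (length 6)

6


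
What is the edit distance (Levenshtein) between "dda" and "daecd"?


Computing edit distance: "dda" -> "daecd"
DP table:
           d    a    e    c    d
      0    1    2    3    4    5
  d   1    0    1    2    3    4
  d   2    1    1    2    3    3
  a   3    2    1    2    3    4
Edit distance = dp[3][5] = 4

4


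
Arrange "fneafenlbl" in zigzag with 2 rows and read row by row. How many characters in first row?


Zigzag "fneafenlbl" into 2 rows:
Placing characters:
  'f' => row 0
  'n' => row 1
  'e' => row 0
  'a' => row 1
  'f' => row 0
  'e' => row 1
  'n' => row 0
  'l' => row 1
  'b' => row 0
  'l' => row 1
Rows:
  Row 0: "fefnb"
  Row 1: "naell"
First row length: 5

5


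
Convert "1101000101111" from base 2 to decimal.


Input: "1101000101111" in base 2
Positional expansion:
  Digit '1' (value 1) x 2^12 = 4096
  Digit '1' (value 1) x 2^11 = 2048
  Digit '0' (value 0) x 2^10 = 0
  Digit '1' (value 1) x 2^9 = 512
  Digit '0' (value 0) x 2^8 = 0
  Digit '0' (value 0) x 2^7 = 0
  Digit '0' (value 0) x 2^6 = 0
  Digit '1' (value 1) x 2^5 = 32
  Digit '0' (value 0) x 2^4 = 0
  Digit '1' (value 1) x 2^3 = 8
  Digit '1' (value 1) x 2^2 = 4
  Digit '1' (value 1) x 2^1 = 2
  Digit '1' (value 1) x 2^0 = 1
Sum = 6703

6703


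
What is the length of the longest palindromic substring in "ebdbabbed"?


Input: "ebdbabbed"
Checking substrings for palindromes:
  [1:4] "bdb" (len 3) => palindrome
  [3:6] "bab" (len 3) => palindrome
  [5:7] "bb" (len 2) => palindrome
Longest palindromic substring: "bdb" with length 3

3


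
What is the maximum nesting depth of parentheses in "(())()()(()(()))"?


Input: "(())()()(()(()))"
Tracking depth:
  Position 0 '(': depth becomes 1
  Position 1 '(': depth becomes 2
  Position 2 ')': depth becomes 1
  Position 3 ')': depth becomes 0
  Position 4 '(': depth becomes 1
  Position 5 ')': depth becomes 0
  Position 6 '(': depth becomes 1
  Position 7 ')': depth becomes 0
  Position 8 '(': depth becomes 1
  Position 9 '(': depth becomes 2
  Position 10 ')': depth becomes 1
  Position 11 '(': depth becomes 2
  Position 12 '(': depth becomes 3
  Position 13 ')': depth becomes 2
  Position 14 ')': depth becomes 1
  Position 15 ')': depth becomes 0
Maximum depth reached: 3

3


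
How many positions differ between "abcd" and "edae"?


Comparing "abcd" and "edae" position by position:
  Position 0: 'a' vs 'e' => DIFFER
  Position 1: 'b' vs 'd' => DIFFER
  Position 2: 'c' vs 'a' => DIFFER
  Position 3: 'd' vs 'e' => DIFFER
Positions that differ: 4

4


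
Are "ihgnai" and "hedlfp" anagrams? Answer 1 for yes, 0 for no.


Strings: "ihgnai", "hedlfp"
Sorted first:  aghiin
Sorted second: defhlp
Differ at position 0: 'a' vs 'd' => not anagrams

0


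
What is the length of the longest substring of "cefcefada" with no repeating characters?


Input: "cefcefada"
Sliding window (track last position of each char):
  Position 0 ('c'): window [0,0] length 1 -- new best
  Position 1 ('e'): window [0,1] length 2 -- new best
  Position 2 ('f'): window [0,2] length 3 -- new best
  Position 3 ('c'): repeat (last at 0), move window start to 1
  Position 3 ('c'): window [1,3] length 3
  Position 4 ('e'): repeat (last at 1), move window start to 2
  Position 4 ('e'): window [2,4] length 3
  Position 5 ('f'): repeat (last at 2), move window start to 3
  Position 5 ('f'): window [3,5] length 3
  Position 6 ('a'): window [3,6] length 4 -- new best
  Position 7 ('d'): window [3,7] length 5 -- new best
  Position 8 ('a'): repeat (last at 6), move window start to 7
  Position 8 ('a'): window [7,8] length 2
Longest substring with no repeats: "cefad" with length 5

5


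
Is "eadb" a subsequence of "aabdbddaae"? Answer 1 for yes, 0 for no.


Check if "eadb" is a subsequence of "aabdbddaae"
Greedy scan:
  Position 0 ('a'): no match needed
  Position 1 ('a'): no match needed
  Position 2 ('b'): no match needed
  Position 3 ('d'): no match needed
  Position 4 ('b'): no match needed
  Position 5 ('d'): no match needed
  Position 6 ('d'): no match needed
  Position 7 ('a'): no match needed
  Position 8 ('a'): no match needed
  Position 9 ('e'): matches sub[0] = 'e'
Only matched 1/4 characters => not a subsequence

0


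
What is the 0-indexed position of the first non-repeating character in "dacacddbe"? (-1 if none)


Input: dacacddbe
Character frequencies:
  'a': 2
  'b': 1
  'c': 2
  'd': 3
  'e': 1
Scanning left to right for freq == 1:
  Position 0 ('d'): freq=3, skip
  Position 1 ('a'): freq=2, skip
  Position 2 ('c'): freq=2, skip
  Position 3 ('a'): freq=2, skip
  Position 4 ('c'): freq=2, skip
  Position 5 ('d'): freq=3, skip
  Position 6 ('d'): freq=3, skip
  Position 7 ('b'): unique! => answer = 7

7


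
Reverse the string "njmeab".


Input: njmeab
Reading characters right to left:
  Position 5: 'b'
  Position 4: 'a'
  Position 3: 'e'
  Position 2: 'm'
  Position 1: 'j'
  Position 0: 'n'
Reversed: baemjn

baemjn


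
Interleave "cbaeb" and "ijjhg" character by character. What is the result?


Interleaving "cbaeb" and "ijjhg":
  Position 0: 'c' from first, 'i' from second => "ci"
  Position 1: 'b' from first, 'j' from second => "bj"
  Position 2: 'a' from first, 'j' from second => "aj"
  Position 3: 'e' from first, 'h' from second => "eh"
  Position 4: 'b' from first, 'g' from second => "bg"
Result: cibjajehbg

cibjajehbg


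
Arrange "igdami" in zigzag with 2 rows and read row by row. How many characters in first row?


Zigzag "igdami" into 2 rows:
Placing characters:
  'i' => row 0
  'g' => row 1
  'd' => row 0
  'a' => row 1
  'm' => row 0
  'i' => row 1
Rows:
  Row 0: "idm"
  Row 1: "gai"
First row length: 3

3


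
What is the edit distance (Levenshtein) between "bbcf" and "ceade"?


Computing edit distance: "bbcf" -> "ceade"
DP table:
           c    e    a    d    e
      0    1    2    3    4    5
  b   1    1    2    3    4    5
  b   2    2    2    3    4    5
  c   3    2    3    3    4    5
  f   4    3    3    4    4    5
Edit distance = dp[4][5] = 5

5


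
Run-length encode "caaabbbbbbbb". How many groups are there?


Input: caaabbbbbbbb
Scanning for consecutive runs:
  Group 1: 'c' x 1 (positions 0-0)
  Group 2: 'a' x 3 (positions 1-3)
  Group 3: 'b' x 8 (positions 4-11)
Total groups: 3

3


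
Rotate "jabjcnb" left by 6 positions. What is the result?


Input: "jabjcnb", rotate left by 6
First 6 characters: "jabjcn"
Remaining characters: "b"
Concatenate remaining + first: "b" + "jabjcn" = "bjabjcn"

bjabjcn


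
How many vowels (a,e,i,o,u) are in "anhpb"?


Input: anhpb
Checking each character:
  'a' at position 0: vowel (running total: 1)
  'n' at position 1: consonant
  'h' at position 2: consonant
  'p' at position 3: consonant
  'b' at position 4: consonant
Total vowels: 1

1


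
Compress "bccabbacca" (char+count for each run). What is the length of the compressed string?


Input: bccabbacca
Runs:
  'b' x 1 => "b1"
  'c' x 2 => "c2"
  'a' x 1 => "a1"
  'b' x 2 => "b2"
  'a' x 1 => "a1"
  'c' x 2 => "c2"
  'a' x 1 => "a1"
Compressed: "b1c2a1b2a1c2a1"
Compressed length: 14

14


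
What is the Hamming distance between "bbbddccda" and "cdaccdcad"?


Comparing "bbbddccda" and "cdaccdcad" position by position:
  Position 0: 'b' vs 'c' => differ
  Position 1: 'b' vs 'd' => differ
  Position 2: 'b' vs 'a' => differ
  Position 3: 'd' vs 'c' => differ
  Position 4: 'd' vs 'c' => differ
  Position 5: 'c' vs 'd' => differ
  Position 6: 'c' vs 'c' => same
  Position 7: 'd' vs 'a' => differ
  Position 8: 'a' vs 'd' => differ
Total differences (Hamming distance): 8

8


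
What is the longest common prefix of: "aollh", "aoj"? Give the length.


Words: aollh, aoj
  Position 0: all 'a' => match
  Position 1: all 'o' => match
  Position 2: ('l', 'j') => mismatch, stop
LCP = "ao" (length 2)

2


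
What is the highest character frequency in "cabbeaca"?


Input: cabbeaca
Character counts:
  'a': 3
  'b': 2
  'c': 2
  'e': 1
Maximum frequency: 3

3


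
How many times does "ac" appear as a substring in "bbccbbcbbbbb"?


Searching for "ac" in "bbccbbcbbbbb"
Scanning each position:
  Position 0: "bb" => no
  Position 1: "bc" => no
  Position 2: "cc" => no
  Position 3: "cb" => no
  Position 4: "bb" => no
  Position 5: "bc" => no
  Position 6: "cb" => no
  Position 7: "bb" => no
  Position 8: "bb" => no
  Position 9: "bb" => no
  Position 10: "bb" => no
Total occurrences: 0

0


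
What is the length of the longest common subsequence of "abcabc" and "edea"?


LCS of "abcabc" and "edea"
DP table:
           e    d    e    a
      0    0    0    0    0
  a   0    0    0    0    1
  b   0    0    0    0    1
  c   0    0    0    0    1
  a   0    0    0    0    1
  b   0    0    0    0    1
  c   0    0    0    0    1
LCS length = dp[6][4] = 1

1


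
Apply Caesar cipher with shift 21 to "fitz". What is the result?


Caesar cipher: shift "fitz" by 21
  'f' (pos 5) + 21 = pos 0 = 'a'
  'i' (pos 8) + 21 = pos 3 = 'd'
  't' (pos 19) + 21 = pos 14 = 'o'
  'z' (pos 25) + 21 = pos 20 = 'u'
Result: adou

adou


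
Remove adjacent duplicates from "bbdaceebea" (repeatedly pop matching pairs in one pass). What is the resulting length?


Input: bbdaceebea
Stack-based adjacent duplicate removal:
  Read 'b': push. Stack: b
  Read 'b': matches stack top 'b' => pop. Stack: (empty)
  Read 'd': push. Stack: d
  Read 'a': push. Stack: da
  Read 'c': push. Stack: dac
  Read 'e': push. Stack: dace
  Read 'e': matches stack top 'e' => pop. Stack: dac
  Read 'b': push. Stack: dacb
  Read 'e': push. Stack: dacbe
  Read 'a': push. Stack: dacbea
Final stack: "dacbea" (length 6)

6


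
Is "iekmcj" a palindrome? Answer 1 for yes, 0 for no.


Input: iekmcj
Reversed: jcmkei
  Compare pos 0 ('i') with pos 5 ('j'): MISMATCH
  Compare pos 1 ('e') with pos 4 ('c'): MISMATCH
  Compare pos 2 ('k') with pos 3 ('m'): MISMATCH
Result: not a palindrome

0


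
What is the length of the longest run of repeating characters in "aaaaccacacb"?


Input: "aaaaccacacb"
Scanning for longest run:
  Position 1 ('a'): continues run of 'a', length=2
  Position 2 ('a'): continues run of 'a', length=3
  Position 3 ('a'): continues run of 'a', length=4
  Position 4 ('c'): new char, reset run to 1
  Position 5 ('c'): continues run of 'c', length=2
  Position 6 ('a'): new char, reset run to 1
  Position 7 ('c'): new char, reset run to 1
  Position 8 ('a'): new char, reset run to 1
  Position 9 ('c'): new char, reset run to 1
  Position 10 ('b'): new char, reset run to 1
Longest run: 'a' with length 4

4


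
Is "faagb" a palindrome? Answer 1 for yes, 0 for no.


Input: faagb
Reversed: bgaaf
  Compare pos 0 ('f') with pos 4 ('b'): MISMATCH
  Compare pos 1 ('a') with pos 3 ('g'): MISMATCH
Result: not a palindrome

0


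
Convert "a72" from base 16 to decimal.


Input: "a72" in base 16
Positional expansion:
  Digit 'a' (value 10) x 16^2 = 2560
  Digit '7' (value 7) x 16^1 = 112
  Digit '2' (value 2) x 16^0 = 2
Sum = 2674

2674


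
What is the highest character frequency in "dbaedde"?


Input: dbaedde
Character counts:
  'a': 1
  'b': 1
  'd': 3
  'e': 2
Maximum frequency: 3

3


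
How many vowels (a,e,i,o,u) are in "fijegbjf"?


Input: fijegbjf
Checking each character:
  'f' at position 0: consonant
  'i' at position 1: vowel (running total: 1)
  'j' at position 2: consonant
  'e' at position 3: vowel (running total: 2)
  'g' at position 4: consonant
  'b' at position 5: consonant
  'j' at position 6: consonant
  'f' at position 7: consonant
Total vowels: 2

2


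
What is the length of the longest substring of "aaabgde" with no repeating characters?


Input: "aaabgde"
Sliding window (track last position of each char):
  Position 0 ('a'): window [0,0] length 1 -- new best
  Position 1 ('a'): repeat (last at 0), move window start to 1
  Position 1 ('a'): window [1,1] length 1
  Position 2 ('a'): repeat (last at 1), move window start to 2
  Position 2 ('a'): window [2,2] length 1
  Position 3 ('b'): window [2,3] length 2 -- new best
  Position 4 ('g'): window [2,4] length 3 -- new best
  Position 5 ('d'): window [2,5] length 4 -- new best
  Position 6 ('e'): window [2,6] length 5 -- new best
Longest substring with no repeats: "abgde" with length 5

5


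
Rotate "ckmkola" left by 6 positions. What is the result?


Input: "ckmkola", rotate left by 6
First 6 characters: "ckmkol"
Remaining characters: "a"
Concatenate remaining + first: "a" + "ckmkol" = "ackmkol"

ackmkol


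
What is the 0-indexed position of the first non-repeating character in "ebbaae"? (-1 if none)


Input: ebbaae
Character frequencies:
  'a': 2
  'b': 2
  'e': 2
Scanning left to right for freq == 1:
  Position 0 ('e'): freq=2, skip
  Position 1 ('b'): freq=2, skip
  Position 2 ('b'): freq=2, skip
  Position 3 ('a'): freq=2, skip
  Position 4 ('a'): freq=2, skip
  Position 5 ('e'): freq=2, skip
  No unique character found => answer = -1

-1


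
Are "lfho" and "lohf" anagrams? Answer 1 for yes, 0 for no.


Strings: "lfho", "lohf"
Sorted first:  fhlo
Sorted second: fhlo
Sorted forms match => anagrams

1


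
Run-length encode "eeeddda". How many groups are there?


Input: eeeddda
Scanning for consecutive runs:
  Group 1: 'e' x 3 (positions 0-2)
  Group 2: 'd' x 3 (positions 3-5)
  Group 3: 'a' x 1 (positions 6-6)
Total groups: 3

3


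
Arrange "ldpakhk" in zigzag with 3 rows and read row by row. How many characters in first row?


Zigzag "ldpakhk" into 3 rows:
Placing characters:
  'l' => row 0
  'd' => row 1
  'p' => row 2
  'a' => row 1
  'k' => row 0
  'h' => row 1
  'k' => row 2
Rows:
  Row 0: "lk"
  Row 1: "dah"
  Row 2: "pk"
First row length: 2

2


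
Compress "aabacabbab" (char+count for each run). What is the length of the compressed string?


Input: aabacabbab
Runs:
  'a' x 2 => "a2"
  'b' x 1 => "b1"
  'a' x 1 => "a1"
  'c' x 1 => "c1"
  'a' x 1 => "a1"
  'b' x 2 => "b2"
  'a' x 1 => "a1"
  'b' x 1 => "b1"
Compressed: "a2b1a1c1a1b2a1b1"
Compressed length: 16

16


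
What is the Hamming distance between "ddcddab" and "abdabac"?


Comparing "ddcddab" and "abdabac" position by position:
  Position 0: 'd' vs 'a' => differ
  Position 1: 'd' vs 'b' => differ
  Position 2: 'c' vs 'd' => differ
  Position 3: 'd' vs 'a' => differ
  Position 4: 'd' vs 'b' => differ
  Position 5: 'a' vs 'a' => same
  Position 6: 'b' vs 'c' => differ
Total differences (Hamming distance): 6

6


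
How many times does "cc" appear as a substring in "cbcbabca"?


Searching for "cc" in "cbcbabca"
Scanning each position:
  Position 0: "cb" => no
  Position 1: "bc" => no
  Position 2: "cb" => no
  Position 3: "ba" => no
  Position 4: "ab" => no
  Position 5: "bc" => no
  Position 6: "ca" => no
Total occurrences: 0

0


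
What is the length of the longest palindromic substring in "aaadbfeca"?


Input: "aaadbfeca"
Checking substrings for palindromes:
  [0:3] "aaa" (len 3) => palindrome
  [0:2] "aa" (len 2) => palindrome
  [1:3] "aa" (len 2) => palindrome
Longest palindromic substring: "aaa" with length 3

3


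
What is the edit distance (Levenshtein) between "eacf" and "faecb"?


Computing edit distance: "eacf" -> "faecb"
DP table:
           f    a    e    c    b
      0    1    2    3    4    5
  e   1    1    2    2    3    4
  a   2    2    1    2    3    4
  c   3    3    2    2    2    3
  f   4    3    3    3    3    3
Edit distance = dp[4][5] = 3

3


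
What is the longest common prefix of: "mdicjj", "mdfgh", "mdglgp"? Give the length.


Words: mdicjj, mdfgh, mdglgp
  Position 0: all 'm' => match
  Position 1: all 'd' => match
  Position 2: ('i', 'f', 'g') => mismatch, stop
LCP = "md" (length 2)

2


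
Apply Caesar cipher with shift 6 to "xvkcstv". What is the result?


Caesar cipher: shift "xvkcstv" by 6
  'x' (pos 23) + 6 = pos 3 = 'd'
  'v' (pos 21) + 6 = pos 1 = 'b'
  'k' (pos 10) + 6 = pos 16 = 'q'
  'c' (pos 2) + 6 = pos 8 = 'i'
  's' (pos 18) + 6 = pos 24 = 'y'
  't' (pos 19) + 6 = pos 25 = 'z'
  'v' (pos 21) + 6 = pos 1 = 'b'
Result: dbqiyzb

dbqiyzb


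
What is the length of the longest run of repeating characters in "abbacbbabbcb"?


Input: "abbacbbabbcb"
Scanning for longest run:
  Position 1 ('b'): new char, reset run to 1
  Position 2 ('b'): continues run of 'b', length=2
  Position 3 ('a'): new char, reset run to 1
  Position 4 ('c'): new char, reset run to 1
  Position 5 ('b'): new char, reset run to 1
  Position 6 ('b'): continues run of 'b', length=2
  Position 7 ('a'): new char, reset run to 1
  Position 8 ('b'): new char, reset run to 1
  Position 9 ('b'): continues run of 'b', length=2
  Position 10 ('c'): new char, reset run to 1
  Position 11 ('b'): new char, reset run to 1
Longest run: 'b' with length 2

2


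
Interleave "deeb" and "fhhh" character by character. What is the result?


Interleaving "deeb" and "fhhh":
  Position 0: 'd' from first, 'f' from second => "df"
  Position 1: 'e' from first, 'h' from second => "eh"
  Position 2: 'e' from first, 'h' from second => "eh"
  Position 3: 'b' from first, 'h' from second => "bh"
Result: dfehehbh

dfehehbh


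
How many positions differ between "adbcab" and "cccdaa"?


Comparing "adbcab" and "cccdaa" position by position:
  Position 0: 'a' vs 'c' => DIFFER
  Position 1: 'd' vs 'c' => DIFFER
  Position 2: 'b' vs 'c' => DIFFER
  Position 3: 'c' vs 'd' => DIFFER
  Position 4: 'a' vs 'a' => same
  Position 5: 'b' vs 'a' => DIFFER
Positions that differ: 5

5


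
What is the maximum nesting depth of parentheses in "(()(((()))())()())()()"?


Input: "(()(((()))())()())()()"
Tracking depth:
  Position 0 '(': depth becomes 1
  Position 1 '(': depth becomes 2
  Position 2 ')': depth becomes 1
  Position 3 '(': depth becomes 2
  Position 4 '(': depth becomes 3
  Position 5 '(': depth becomes 4
  Position 6 '(': depth becomes 5
  Position 7 ')': depth becomes 4
  Position 8 ')': depth becomes 3
  Position 9 ')': depth becomes 2
  Position 10 '(': depth becomes 3
  Position 11 ')': depth becomes 2
  Position 12 ')': depth becomes 1
  Position 13 '(': depth becomes 2
  Position 14 ')': depth becomes 1
  Position 15 '(': depth becomes 2
  Position 16 ')': depth becomes 1
  Position 17 ')': depth becomes 0
  Position 18 '(': depth becomes 1
  Position 19 ')': depth becomes 0
  Position 20 '(': depth becomes 1
  Position 21 ')': depth becomes 0
Maximum depth reached: 5

5


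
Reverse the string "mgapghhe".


Input: mgapghhe
Reading characters right to left:
  Position 7: 'e'
  Position 6: 'h'
  Position 5: 'h'
  Position 4: 'g'
  Position 3: 'p'
  Position 2: 'a'
  Position 1: 'g'
  Position 0: 'm'
Reversed: ehhgpagm

ehhgpagm


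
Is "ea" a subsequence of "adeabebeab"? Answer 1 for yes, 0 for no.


Check if "ea" is a subsequence of "adeabebeab"
Greedy scan:
  Position 0 ('a'): no match needed
  Position 1 ('d'): no match needed
  Position 2 ('e'): matches sub[0] = 'e'
  Position 3 ('a'): matches sub[1] = 'a'
  Position 4 ('b'): no match needed
  Position 5 ('e'): no match needed
  Position 6 ('b'): no match needed
  Position 7 ('e'): no match needed
  Position 8 ('a'): no match needed
  Position 9 ('b'): no match needed
All 2 characters matched => is a subsequence

1


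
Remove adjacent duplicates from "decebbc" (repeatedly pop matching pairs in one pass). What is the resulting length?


Input: decebbc
Stack-based adjacent duplicate removal:
  Read 'd': push. Stack: d
  Read 'e': push. Stack: de
  Read 'c': push. Stack: dec
  Read 'e': push. Stack: dece
  Read 'b': push. Stack: deceb
  Read 'b': matches stack top 'b' => pop. Stack: dece
  Read 'c': push. Stack: decec
Final stack: "decec" (length 5)

5


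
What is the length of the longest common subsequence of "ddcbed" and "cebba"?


LCS of "ddcbed" and "cebba"
DP table:
           c    e    b    b    a
      0    0    0    0    0    0
  d   0    0    0    0    0    0
  d   0    0    0    0    0    0
  c   0    1    1    1    1    1
  b   0    1    1    2    2    2
  e   0    1    2    2    2    2
  d   0    1    2    2    2    2
LCS length = dp[6][5] = 2

2


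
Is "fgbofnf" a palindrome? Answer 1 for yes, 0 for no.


Input: fgbofnf
Reversed: fnfobgf
  Compare pos 0 ('f') with pos 6 ('f'): match
  Compare pos 1 ('g') with pos 5 ('n'): MISMATCH
  Compare pos 2 ('b') with pos 4 ('f'): MISMATCH
Result: not a palindrome

0


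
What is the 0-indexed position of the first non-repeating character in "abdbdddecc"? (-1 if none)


Input: abdbdddecc
Character frequencies:
  'a': 1
  'b': 2
  'c': 2
  'd': 4
  'e': 1
Scanning left to right for freq == 1:
  Position 0 ('a'): unique! => answer = 0

0


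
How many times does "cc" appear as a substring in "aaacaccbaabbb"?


Searching for "cc" in "aaacaccbaabbb"
Scanning each position:
  Position 0: "aa" => no
  Position 1: "aa" => no
  Position 2: "ac" => no
  Position 3: "ca" => no
  Position 4: "ac" => no
  Position 5: "cc" => MATCH
  Position 6: "cb" => no
  Position 7: "ba" => no
  Position 8: "aa" => no
  Position 9: "ab" => no
  Position 10: "bb" => no
  Position 11: "bb" => no
Total occurrences: 1

1


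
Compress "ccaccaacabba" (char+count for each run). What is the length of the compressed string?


Input: ccaccaacabba
Runs:
  'c' x 2 => "c2"
  'a' x 1 => "a1"
  'c' x 2 => "c2"
  'a' x 2 => "a2"
  'c' x 1 => "c1"
  'a' x 1 => "a1"
  'b' x 2 => "b2"
  'a' x 1 => "a1"
Compressed: "c2a1c2a2c1a1b2a1"
Compressed length: 16

16


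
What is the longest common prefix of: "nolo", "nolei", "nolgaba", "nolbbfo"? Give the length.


Words: nolo, nolei, nolgaba, nolbbfo
  Position 0: all 'n' => match
  Position 1: all 'o' => match
  Position 2: all 'l' => match
  Position 3: ('o', 'e', 'g', 'b') => mismatch, stop
LCP = "nol" (length 3)

3


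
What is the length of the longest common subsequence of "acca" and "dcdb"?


LCS of "acca" and "dcdb"
DP table:
           d    c    d    b
      0    0    0    0    0
  a   0    0    0    0    0
  c   0    0    1    1    1
  c   0    0    1    1    1
  a   0    0    1    1    1
LCS length = dp[4][4] = 1

1


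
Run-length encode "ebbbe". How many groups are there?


Input: ebbbe
Scanning for consecutive runs:
  Group 1: 'e' x 1 (positions 0-0)
  Group 2: 'b' x 3 (positions 1-3)
  Group 3: 'e' x 1 (positions 4-4)
Total groups: 3

3


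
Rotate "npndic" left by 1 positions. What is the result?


Input: "npndic", rotate left by 1
First 1 characters: "n"
Remaining characters: "pndic"
Concatenate remaining + first: "pndic" + "n" = "pndicn"

pndicn


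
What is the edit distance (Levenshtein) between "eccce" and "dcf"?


Computing edit distance: "eccce" -> "dcf"
DP table:
           d    c    f
      0    1    2    3
  e   1    1    2    3
  c   2    2    1    2
  c   3    3    2    2
  c   4    4    3    3
  e   5    5    4    4
Edit distance = dp[5][3] = 4

4


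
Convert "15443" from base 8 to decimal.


Input: "15443" in base 8
Positional expansion:
  Digit '1' (value 1) x 8^4 = 4096
  Digit '5' (value 5) x 8^3 = 2560
  Digit '4' (value 4) x 8^2 = 256
  Digit '4' (value 4) x 8^1 = 32
  Digit '3' (value 3) x 8^0 = 3
Sum = 6947

6947


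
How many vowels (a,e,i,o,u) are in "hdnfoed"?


Input: hdnfoed
Checking each character:
  'h' at position 0: consonant
  'd' at position 1: consonant
  'n' at position 2: consonant
  'f' at position 3: consonant
  'o' at position 4: vowel (running total: 1)
  'e' at position 5: vowel (running total: 2)
  'd' at position 6: consonant
Total vowels: 2

2


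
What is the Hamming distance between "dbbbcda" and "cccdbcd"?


Comparing "dbbbcda" and "cccdbcd" position by position:
  Position 0: 'd' vs 'c' => differ
  Position 1: 'b' vs 'c' => differ
  Position 2: 'b' vs 'c' => differ
  Position 3: 'b' vs 'd' => differ
  Position 4: 'c' vs 'b' => differ
  Position 5: 'd' vs 'c' => differ
  Position 6: 'a' vs 'd' => differ
Total differences (Hamming distance): 7

7


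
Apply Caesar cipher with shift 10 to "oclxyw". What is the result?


Caesar cipher: shift "oclxyw" by 10
  'o' (pos 14) + 10 = pos 24 = 'y'
  'c' (pos 2) + 10 = pos 12 = 'm'
  'l' (pos 11) + 10 = pos 21 = 'v'
  'x' (pos 23) + 10 = pos 7 = 'h'
  'y' (pos 24) + 10 = pos 8 = 'i'
  'w' (pos 22) + 10 = pos 6 = 'g'
Result: ymvhig

ymvhig


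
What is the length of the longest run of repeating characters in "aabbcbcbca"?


Input: "aabbcbcbca"
Scanning for longest run:
  Position 1 ('a'): continues run of 'a', length=2
  Position 2 ('b'): new char, reset run to 1
  Position 3 ('b'): continues run of 'b', length=2
  Position 4 ('c'): new char, reset run to 1
  Position 5 ('b'): new char, reset run to 1
  Position 6 ('c'): new char, reset run to 1
  Position 7 ('b'): new char, reset run to 1
  Position 8 ('c'): new char, reset run to 1
  Position 9 ('a'): new char, reset run to 1
Longest run: 'a' with length 2

2


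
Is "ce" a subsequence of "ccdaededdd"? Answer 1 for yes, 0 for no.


Check if "ce" is a subsequence of "ccdaededdd"
Greedy scan:
  Position 0 ('c'): matches sub[0] = 'c'
  Position 1 ('c'): no match needed
  Position 2 ('d'): no match needed
  Position 3 ('a'): no match needed
  Position 4 ('e'): matches sub[1] = 'e'
  Position 5 ('d'): no match needed
  Position 6 ('e'): no match needed
  Position 7 ('d'): no match needed
  Position 8 ('d'): no match needed
  Position 9 ('d'): no match needed
All 2 characters matched => is a subsequence

1


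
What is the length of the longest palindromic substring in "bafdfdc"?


Input: "bafdfdc"
Checking substrings for palindromes:
  [2:5] "fdf" (len 3) => palindrome
  [3:6] "dfd" (len 3) => palindrome
Longest palindromic substring: "fdf" with length 3

3


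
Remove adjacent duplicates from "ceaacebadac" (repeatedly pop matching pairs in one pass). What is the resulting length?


Input: ceaacebadac
Stack-based adjacent duplicate removal:
  Read 'c': push. Stack: c
  Read 'e': push. Stack: ce
  Read 'a': push. Stack: cea
  Read 'a': matches stack top 'a' => pop. Stack: ce
  Read 'c': push. Stack: cec
  Read 'e': push. Stack: cece
  Read 'b': push. Stack: ceceb
  Read 'a': push. Stack: ceceba
  Read 'd': push. Stack: cecebad
  Read 'a': push. Stack: cecebada
  Read 'c': push. Stack: cecebadac
Final stack: "cecebadac" (length 9)

9


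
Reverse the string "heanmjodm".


Input: heanmjodm
Reading characters right to left:
  Position 8: 'm'
  Position 7: 'd'
  Position 6: 'o'
  Position 5: 'j'
  Position 4: 'm'
  Position 3: 'n'
  Position 2: 'a'
  Position 1: 'e'
  Position 0: 'h'
Reversed: mdojmnaeh

mdojmnaeh


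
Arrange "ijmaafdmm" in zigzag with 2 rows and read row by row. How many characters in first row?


Zigzag "ijmaafdmm" into 2 rows:
Placing characters:
  'i' => row 0
  'j' => row 1
  'm' => row 0
  'a' => row 1
  'a' => row 0
  'f' => row 1
  'd' => row 0
  'm' => row 1
  'm' => row 0
Rows:
  Row 0: "imadm"
  Row 1: "jafm"
First row length: 5

5


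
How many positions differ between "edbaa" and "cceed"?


Comparing "edbaa" and "cceed" position by position:
  Position 0: 'e' vs 'c' => DIFFER
  Position 1: 'd' vs 'c' => DIFFER
  Position 2: 'b' vs 'e' => DIFFER
  Position 3: 'a' vs 'e' => DIFFER
  Position 4: 'a' vs 'd' => DIFFER
Positions that differ: 5

5


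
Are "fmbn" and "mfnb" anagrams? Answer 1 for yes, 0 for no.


Strings: "fmbn", "mfnb"
Sorted first:  bfmn
Sorted second: bfmn
Sorted forms match => anagrams

1


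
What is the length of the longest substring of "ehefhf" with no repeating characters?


Input: "ehefhf"
Sliding window (track last position of each char):
  Position 0 ('e'): window [0,0] length 1 -- new best
  Position 1 ('h'): window [0,1] length 2 -- new best
  Position 2 ('e'): repeat (last at 0), move window start to 1
  Position 2 ('e'): window [1,2] length 2
  Position 3 ('f'): window [1,3] length 3 -- new best
  Position 4 ('h'): repeat (last at 1), move window start to 2
  Position 4 ('h'): window [2,4] length 3
  Position 5 ('f'): repeat (last at 3), move window start to 4
  Position 5 ('f'): window [4,5] length 2
Longest substring with no repeats: "hef" with length 3

3


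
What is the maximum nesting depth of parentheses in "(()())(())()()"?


Input: "(()())(())()()"
Tracking depth:
  Position 0 '(': depth becomes 1
  Position 1 '(': depth becomes 2
  Position 2 ')': depth becomes 1
  Position 3 '(': depth becomes 2
  Position 4 ')': depth becomes 1
  Position 5 ')': depth becomes 0
  Position 6 '(': depth becomes 1
  Position 7 '(': depth becomes 2
  Position 8 ')': depth becomes 1
  Position 9 ')': depth becomes 0
  Position 10 '(': depth becomes 1
  Position 11 ')': depth becomes 0
  Position 12 '(': depth becomes 1
  Position 13 ')': depth becomes 0
Maximum depth reached: 2

2


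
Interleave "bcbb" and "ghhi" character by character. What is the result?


Interleaving "bcbb" and "ghhi":
  Position 0: 'b' from first, 'g' from second => "bg"
  Position 1: 'c' from first, 'h' from second => "ch"
  Position 2: 'b' from first, 'h' from second => "bh"
  Position 3: 'b' from first, 'i' from second => "bi"
Result: bgchbhbi

bgchbhbi


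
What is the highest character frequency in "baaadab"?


Input: baaadab
Character counts:
  'a': 4
  'b': 2
  'd': 1
Maximum frequency: 4

4


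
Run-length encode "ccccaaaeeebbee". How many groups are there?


Input: ccccaaaeeebbee
Scanning for consecutive runs:
  Group 1: 'c' x 4 (positions 0-3)
  Group 2: 'a' x 3 (positions 4-6)
  Group 3: 'e' x 3 (positions 7-9)
  Group 4: 'b' x 2 (positions 10-11)
  Group 5: 'e' x 2 (positions 12-13)
Total groups: 5

5


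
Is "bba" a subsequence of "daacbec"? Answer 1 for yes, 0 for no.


Check if "bba" is a subsequence of "daacbec"
Greedy scan:
  Position 0 ('d'): no match needed
  Position 1 ('a'): no match needed
  Position 2 ('a'): no match needed
  Position 3 ('c'): no match needed
  Position 4 ('b'): matches sub[0] = 'b'
  Position 5 ('e'): no match needed
  Position 6 ('c'): no match needed
Only matched 1/3 characters => not a subsequence

0


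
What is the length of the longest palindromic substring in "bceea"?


Input: "bceea"
Checking substrings for palindromes:
  [2:4] "ee" (len 2) => palindrome
Longest palindromic substring: "ee" with length 2

2


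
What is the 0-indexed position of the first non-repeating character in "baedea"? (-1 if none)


Input: baedea
Character frequencies:
  'a': 2
  'b': 1
  'd': 1
  'e': 2
Scanning left to right for freq == 1:
  Position 0 ('b'): unique! => answer = 0

0


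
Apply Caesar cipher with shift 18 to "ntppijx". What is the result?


Caesar cipher: shift "ntppijx" by 18
  'n' (pos 13) + 18 = pos 5 = 'f'
  't' (pos 19) + 18 = pos 11 = 'l'
  'p' (pos 15) + 18 = pos 7 = 'h'
  'p' (pos 15) + 18 = pos 7 = 'h'
  'i' (pos 8) + 18 = pos 0 = 'a'
  'j' (pos 9) + 18 = pos 1 = 'b'
  'x' (pos 23) + 18 = pos 15 = 'p'
Result: flhhabp

flhhabp


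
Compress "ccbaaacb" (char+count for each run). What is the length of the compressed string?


Input: ccbaaacb
Runs:
  'c' x 2 => "c2"
  'b' x 1 => "b1"
  'a' x 3 => "a3"
  'c' x 1 => "c1"
  'b' x 1 => "b1"
Compressed: "c2b1a3c1b1"
Compressed length: 10

10


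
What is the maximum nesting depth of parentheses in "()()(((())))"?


Input: "()()(((())))"
Tracking depth:
  Position 0 '(': depth becomes 1
  Position 1 ')': depth becomes 0
  Position 2 '(': depth becomes 1
  Position 3 ')': depth becomes 0
  Position 4 '(': depth becomes 1
  Position 5 '(': depth becomes 2
  Position 6 '(': depth becomes 3
  Position 7 '(': depth becomes 4
  Position 8 ')': depth becomes 3
  Position 9 ')': depth becomes 2
  Position 10 ')': depth becomes 1
  Position 11 ')': depth becomes 0
Maximum depth reached: 4

4


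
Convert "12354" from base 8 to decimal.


Input: "12354" in base 8
Positional expansion:
  Digit '1' (value 1) x 8^4 = 4096
  Digit '2' (value 2) x 8^3 = 1024
  Digit '3' (value 3) x 8^2 = 192
  Digit '5' (value 5) x 8^1 = 40
  Digit '4' (value 4) x 8^0 = 4
Sum = 5356

5356


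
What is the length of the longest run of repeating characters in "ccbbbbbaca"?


Input: "ccbbbbbaca"
Scanning for longest run:
  Position 1 ('c'): continues run of 'c', length=2
  Position 2 ('b'): new char, reset run to 1
  Position 3 ('b'): continues run of 'b', length=2
  Position 4 ('b'): continues run of 'b', length=3
  Position 5 ('b'): continues run of 'b', length=4
  Position 6 ('b'): continues run of 'b', length=5
  Position 7 ('a'): new char, reset run to 1
  Position 8 ('c'): new char, reset run to 1
  Position 9 ('a'): new char, reset run to 1
Longest run: 'b' with length 5

5


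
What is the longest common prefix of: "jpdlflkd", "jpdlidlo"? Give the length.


Words: jpdlflkd, jpdlidlo
  Position 0: all 'j' => match
  Position 1: all 'p' => match
  Position 2: all 'd' => match
  Position 3: all 'l' => match
  Position 4: ('f', 'i') => mismatch, stop
LCP = "jpdl" (length 4)

4


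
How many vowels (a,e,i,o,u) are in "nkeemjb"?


Input: nkeemjb
Checking each character:
  'n' at position 0: consonant
  'k' at position 1: consonant
  'e' at position 2: vowel (running total: 1)
  'e' at position 3: vowel (running total: 2)
  'm' at position 4: consonant
  'j' at position 5: consonant
  'b' at position 6: consonant
Total vowels: 2

2


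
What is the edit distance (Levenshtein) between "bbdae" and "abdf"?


Computing edit distance: "bbdae" -> "abdf"
DP table:
           a    b    d    f
      0    1    2    3    4
  b   1    1    1    2    3
  b   2    2    1    2    3
  d   3    3    2    1    2
  a   4    3    3    2    2
  e   5    4    4    3    3
Edit distance = dp[5][4] = 3

3


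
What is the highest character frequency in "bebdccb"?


Input: bebdccb
Character counts:
  'b': 3
  'c': 2
  'd': 1
  'e': 1
Maximum frequency: 3

3


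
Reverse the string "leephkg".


Input: leephkg
Reading characters right to left:
  Position 6: 'g'
  Position 5: 'k'
  Position 4: 'h'
  Position 3: 'p'
  Position 2: 'e'
  Position 1: 'e'
  Position 0: 'l'
Reversed: gkhpeel

gkhpeel


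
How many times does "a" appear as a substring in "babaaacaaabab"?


Searching for "a" in "babaaacaaabab"
Scanning each position:
  Position 0: "b" => no
  Position 1: "a" => MATCH
  Position 2: "b" => no
  Position 3: "a" => MATCH
  Position 4: "a" => MATCH
  Position 5: "a" => MATCH
  Position 6: "c" => no
  Position 7: "a" => MATCH
  Position 8: "a" => MATCH
  Position 9: "a" => MATCH
  Position 10: "b" => no
  Position 11: "a" => MATCH
  Position 12: "b" => no
Total occurrences: 8

8


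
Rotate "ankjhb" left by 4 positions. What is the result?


Input: "ankjhb", rotate left by 4
First 4 characters: "ankj"
Remaining characters: "hb"
Concatenate remaining + first: "hb" + "ankj" = "hbankj"

hbankj
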